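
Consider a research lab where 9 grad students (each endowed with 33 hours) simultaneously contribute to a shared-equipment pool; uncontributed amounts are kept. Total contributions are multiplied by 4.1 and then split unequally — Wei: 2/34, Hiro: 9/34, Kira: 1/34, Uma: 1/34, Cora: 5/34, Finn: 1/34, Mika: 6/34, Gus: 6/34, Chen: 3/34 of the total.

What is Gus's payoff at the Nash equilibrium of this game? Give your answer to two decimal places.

56.88 hours

A player with share s gets back 4.1·s per unit contributed, so full contribution is dominant for anyone with s > 1/4.1 = 0.2439 and zero contribution is dominant for anyone below.
Only Hiro (9/34) clears that bar, contributing 33; the remaining 8 contribute 0. Total contributed: 33.
Gus keeps 33 and receives 4.1 × 33 × 6/34 = 23.88 from the shared-equipment pool, for a payoff of 56.88.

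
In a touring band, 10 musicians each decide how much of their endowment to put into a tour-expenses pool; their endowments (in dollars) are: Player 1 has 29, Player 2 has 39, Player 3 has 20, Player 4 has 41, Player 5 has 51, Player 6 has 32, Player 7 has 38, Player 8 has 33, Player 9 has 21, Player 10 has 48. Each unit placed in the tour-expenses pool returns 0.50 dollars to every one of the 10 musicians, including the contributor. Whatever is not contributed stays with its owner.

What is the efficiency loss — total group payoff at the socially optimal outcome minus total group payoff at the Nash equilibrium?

1408.00 dollars

The private return per contributed unit is 0.50 < 1 for everyone, so the Nash equilibrium is zero contribution and the group total is Σ E_j = 29 + 39 + 20 + 41 + 51 + 32 + 38 + 33 + 21 + 48 = 352.
Each contributed unit returns 5.000 to the group, so the social optimum is full contribution by everyone: group total = 5.000 × 352 = 1760.00.
Efficiency loss = (5.000 − 1) × 352 = 1408.00.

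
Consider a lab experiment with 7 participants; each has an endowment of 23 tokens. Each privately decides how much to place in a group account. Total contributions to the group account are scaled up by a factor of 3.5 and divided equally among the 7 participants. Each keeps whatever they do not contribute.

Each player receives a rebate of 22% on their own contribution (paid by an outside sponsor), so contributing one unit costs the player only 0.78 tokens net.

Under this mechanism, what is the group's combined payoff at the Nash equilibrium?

161.00 tokens

The effective private return is (3.5/7) / 0.78 = 0.6410, which is still under 1, so the mechanism doesn't change anyone's dominant strategy: zero contribution.
Everyone keeps their endowment and the group total is 7 × 23 = 161.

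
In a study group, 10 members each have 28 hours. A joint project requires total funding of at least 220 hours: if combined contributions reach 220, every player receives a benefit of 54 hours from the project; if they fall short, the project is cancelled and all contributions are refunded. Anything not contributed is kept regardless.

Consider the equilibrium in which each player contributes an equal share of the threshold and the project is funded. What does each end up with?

Equal share of the threshold: 220/10 = 22.
At this profile no one gains by cutting their contribution: any cut drops the total below 220, the project is cancelled, contributions are refunded, and the deviator ends with 28, which is less than 28 − 22 + 54 = 60. Contributing more than 22 just wastes the excess. So contributing exactly 22 is a best response.
Each player's payoff: 28 − 22 + 54 = 60.

60 hours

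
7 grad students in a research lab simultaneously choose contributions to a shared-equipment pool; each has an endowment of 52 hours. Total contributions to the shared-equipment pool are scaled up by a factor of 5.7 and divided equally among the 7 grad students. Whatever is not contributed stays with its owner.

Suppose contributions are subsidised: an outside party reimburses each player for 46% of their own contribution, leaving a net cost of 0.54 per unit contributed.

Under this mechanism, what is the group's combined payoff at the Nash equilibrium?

The effective private return per unit is now (5.7/7) / 0.54 = 1.5079 > 1, so every player's dominant strategy flips to full contribution.
At the Nash equilibrium everyone contributes 52. Group total payoff = 7 × (52 × 0.46 + 5.7 × 52) = 2242.24.

2242.24 hours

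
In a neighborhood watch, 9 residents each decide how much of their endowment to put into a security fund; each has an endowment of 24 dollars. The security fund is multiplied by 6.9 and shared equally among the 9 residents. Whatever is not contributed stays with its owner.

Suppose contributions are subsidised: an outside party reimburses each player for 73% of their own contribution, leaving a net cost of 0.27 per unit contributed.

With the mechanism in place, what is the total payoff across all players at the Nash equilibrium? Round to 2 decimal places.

With the mechanism, a contributed unit returns (6.9/9) / 0.27 = 2.8395 per unit of net cost to the contributor — now above 1 — so contributing fully is weakly dominant for every player.
At the Nash equilibrium everyone contributes 24. Group total payoff = 9 × (24 × 0.73 + 6.9 × 24) = 1648.08.

1648.08 dollars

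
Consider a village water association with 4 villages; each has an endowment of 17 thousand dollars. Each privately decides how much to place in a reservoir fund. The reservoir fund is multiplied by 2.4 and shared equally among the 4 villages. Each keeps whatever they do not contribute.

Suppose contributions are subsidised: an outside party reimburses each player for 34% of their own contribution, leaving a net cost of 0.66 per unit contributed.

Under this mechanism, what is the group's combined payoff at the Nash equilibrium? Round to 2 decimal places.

68.00 thousand dollars

The effective private return is (2.4/4) / 0.66 = 0.9091, which is still under 1, so the mechanism doesn't change anyone's dominant strategy: zero contribution.
At the Nash equilibrium no one contributes; group total payoff = 4 × 17 = 68.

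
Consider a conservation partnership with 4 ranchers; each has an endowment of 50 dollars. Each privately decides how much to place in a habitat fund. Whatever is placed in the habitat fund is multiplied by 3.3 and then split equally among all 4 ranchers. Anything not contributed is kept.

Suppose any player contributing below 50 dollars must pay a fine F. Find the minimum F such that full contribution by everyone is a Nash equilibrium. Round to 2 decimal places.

8.75 dollars

Given the others contribute fully, the best deviation is to contribute 0 (any partial contribution still incurs the fine and gives up units whose private return 0.8250 is below 1).
Deviating from 50 to 0 saves 50 dollars but forfeits the deviator's share of the drop in the habitat fund: 3.3/4 × 50 = 41.25.
So the deviation gain is 50 − 41.25 = 8.75, and the fine must be at least 8.75 dollars to wipe it out.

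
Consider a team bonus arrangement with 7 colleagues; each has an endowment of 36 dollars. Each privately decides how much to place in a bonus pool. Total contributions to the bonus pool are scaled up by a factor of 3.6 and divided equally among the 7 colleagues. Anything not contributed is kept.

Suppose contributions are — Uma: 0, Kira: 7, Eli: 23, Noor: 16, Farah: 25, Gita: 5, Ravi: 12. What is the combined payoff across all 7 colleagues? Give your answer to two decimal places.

Total contributed: 0 + 7 + 23 + 16 + 25 + 5 + 12 = 88; total kept: 7 × 36 − 88 = 164.
The bonus pool pays out 3.6 × 88 = 316.80 in aggregate.
Group total = 164 + 316.80 = 480.80.

480.80 dollars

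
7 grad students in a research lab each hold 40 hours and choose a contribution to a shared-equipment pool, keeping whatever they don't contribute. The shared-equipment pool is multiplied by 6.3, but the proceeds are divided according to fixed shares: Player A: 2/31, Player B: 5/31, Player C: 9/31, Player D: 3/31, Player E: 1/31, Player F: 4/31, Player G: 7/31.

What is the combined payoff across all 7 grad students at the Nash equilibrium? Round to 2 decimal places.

Each unit j contributes comes back to j as 6.3 × (j's share), so j prefers to contribute only if that share exceeds 1/6.3 = 0.1587; otherwise keeping the unit dominates.
Player B, Player C and Player G clear that bar, contributing 40 each; the remaining 4 contribute 0. Total contributed: 120.
The shared-equipment pool pays out 6.3 × 120 = 756.00 in total (split across the unequal shares, but the aggregate is all that matters for the group sum).
The 4 free-riders keep 40 each, adding 160. Group total = 160 + 756.00 = 916.00.

916.00 hours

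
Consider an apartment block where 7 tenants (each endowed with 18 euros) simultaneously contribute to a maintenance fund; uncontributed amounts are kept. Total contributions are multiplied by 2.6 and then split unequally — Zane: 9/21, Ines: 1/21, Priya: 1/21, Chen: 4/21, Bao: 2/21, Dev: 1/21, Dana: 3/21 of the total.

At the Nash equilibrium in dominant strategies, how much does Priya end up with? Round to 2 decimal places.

20.23 euros

Each unit j contributes comes back to j as 2.6 × (j's share), so j prefers to contribute only if that share exceeds 1/2.6 = 0.3846; otherwise keeping the unit dominates.
Only Zane (9/21) clears that bar, contributing 18; the remaining 6 contribute 0. Total contributed: 18.
Priya keeps 18 and receives 2.6 × 18 × 1/21 = 2.23 from the maintenance fund, for a payoff of 20.23.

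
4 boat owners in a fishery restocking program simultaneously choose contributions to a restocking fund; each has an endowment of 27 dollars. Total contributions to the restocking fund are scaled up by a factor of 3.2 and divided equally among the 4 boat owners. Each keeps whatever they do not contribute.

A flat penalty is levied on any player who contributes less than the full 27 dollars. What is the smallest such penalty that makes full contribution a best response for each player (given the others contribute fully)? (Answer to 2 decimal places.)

5.40 dollars

Given the others contribute fully, the best deviation is to contribute 0 (any partial contribution still incurs the fine and gives up units whose private return 0.8000 is below 1).
Deviating from 27 to 0 saves 27 dollars but forfeits the deviator's share of the drop in the restocking fund: 3.2/4 × 27 = 21.60.
So the deviation gain is 27 − 21.60 = 5.40, and the fine must be at least 5.40 dollars to wipe it out.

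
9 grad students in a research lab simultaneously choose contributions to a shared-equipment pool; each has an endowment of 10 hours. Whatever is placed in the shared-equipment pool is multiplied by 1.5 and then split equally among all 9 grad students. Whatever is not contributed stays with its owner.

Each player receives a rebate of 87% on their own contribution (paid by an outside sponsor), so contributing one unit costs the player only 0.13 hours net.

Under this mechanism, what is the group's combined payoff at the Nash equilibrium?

With the mechanism, a contributed unit returns (1.5/9) / 0.13 = 1.2821 per unit of net cost to the contributor — now above 1 — so contributing fully is weakly dominant for every player.
So the Nash equilibrium is full contribution by all 9; the group earns 9 × (10 × 0.87 + 1.5 × 10) = 213.30.

213.30 hours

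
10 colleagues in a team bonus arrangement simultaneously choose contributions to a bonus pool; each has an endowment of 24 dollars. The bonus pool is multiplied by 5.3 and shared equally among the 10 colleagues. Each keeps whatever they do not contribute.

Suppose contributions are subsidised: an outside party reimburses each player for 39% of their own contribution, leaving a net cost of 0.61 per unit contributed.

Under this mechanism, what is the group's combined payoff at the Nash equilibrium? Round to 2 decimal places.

240.00 dollars

With the mechanism, a contributed unit returns (5.3/10) / 0.61 = 0.8689 per unit of net cost — still below 1 — so contributing 0 remains dominant for every player.
Everyone keeps their endowment and the group total is 10 × 24 = 240.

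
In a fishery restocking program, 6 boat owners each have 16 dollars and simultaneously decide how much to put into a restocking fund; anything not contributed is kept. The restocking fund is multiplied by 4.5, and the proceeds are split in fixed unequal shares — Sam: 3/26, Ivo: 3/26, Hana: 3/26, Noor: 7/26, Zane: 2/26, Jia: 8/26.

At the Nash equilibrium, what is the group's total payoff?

208.00 dollars

A player with share s gets back 4.5·s per unit contributed, so full contribution is dominant for anyone with s > 1/4.5 = 0.2222 and zero contribution is dominant for anyone below.
Noor and Jia are above the threshold, contributing 16 each; the remaining 4 contribute 0. Total contributed: 32.
The restocking fund pays out 4.5 × 32 = 144.00 in total (split across the unequal shares, but the aggregate is all that matters for the group sum).
The 4 free-riders keep 16 each, adding 64. Group total = 64 + 144.00 = 208.00.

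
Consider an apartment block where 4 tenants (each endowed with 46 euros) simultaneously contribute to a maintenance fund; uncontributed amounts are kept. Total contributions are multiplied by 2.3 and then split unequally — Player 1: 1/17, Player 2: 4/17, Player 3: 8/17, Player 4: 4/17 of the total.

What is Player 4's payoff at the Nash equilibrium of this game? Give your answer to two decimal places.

Each unit j contributes comes back to j as 2.3 × (j's share), so j prefers to contribute only if that share exceeds 1/2.3 = 0.4348; otherwise keeping the unit dominates.
Player 3 alone (share 8/17) is above the threshold, contributing 46; the remaining 3 contribute 0. Total contributed: 46.
Player 4 keeps 46 and receives 2.3 × 46 × 4/17 = 24.89 from the maintenance fund, for a payoff of 70.89.

70.89 euros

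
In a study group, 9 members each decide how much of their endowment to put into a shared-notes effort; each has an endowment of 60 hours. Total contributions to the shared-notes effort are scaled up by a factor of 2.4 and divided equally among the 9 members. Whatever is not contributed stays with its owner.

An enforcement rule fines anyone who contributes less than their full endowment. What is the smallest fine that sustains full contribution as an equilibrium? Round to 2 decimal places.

44.00 hours

Given the others contribute fully, the best deviation is to contribute 0 (any partial contribution still incurs the fine and gives up units whose private return 0.2667 is below 1).
Deviating from 60 to 0 saves 60 hours but forfeits the deviator's share of the drop in the shared-notes effort: 2.4/9 × 60 = 16.00.
So the deviation gain is 60 − 16.00 = 44.00, and the fine must be at least 44.00 hours to wipe it out.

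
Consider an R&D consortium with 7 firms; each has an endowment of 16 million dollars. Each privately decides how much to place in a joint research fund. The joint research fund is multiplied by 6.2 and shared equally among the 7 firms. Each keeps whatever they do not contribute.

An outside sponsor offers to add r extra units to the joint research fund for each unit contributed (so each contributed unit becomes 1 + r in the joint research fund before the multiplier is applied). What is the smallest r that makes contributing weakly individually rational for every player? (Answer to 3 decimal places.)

0.129

With matching at rate r, one contributed unit becomes (1 + r) in the joint research fund and returns 6.2 × (1 + r) / 7 to the contributor.
Setting this equal to 1: 1 + r = 7/6.2 = 1.1290.
So the minimum matching rate is r = 1.1290 − 1 = 0.129.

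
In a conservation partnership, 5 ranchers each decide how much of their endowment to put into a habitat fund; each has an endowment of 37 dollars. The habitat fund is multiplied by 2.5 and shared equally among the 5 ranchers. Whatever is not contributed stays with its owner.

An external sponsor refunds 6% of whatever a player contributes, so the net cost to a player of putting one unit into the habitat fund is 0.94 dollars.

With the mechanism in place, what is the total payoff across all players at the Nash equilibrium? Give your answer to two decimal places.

185.00 dollars

With the mechanism, a contributed unit returns (2.5/5) / 0.94 = 0.5319 per unit of net cost — still below 1 — so contributing 0 remains dominant for every player.
At the Nash equilibrium no one contributes; group total payoff = 5 × 37 = 185.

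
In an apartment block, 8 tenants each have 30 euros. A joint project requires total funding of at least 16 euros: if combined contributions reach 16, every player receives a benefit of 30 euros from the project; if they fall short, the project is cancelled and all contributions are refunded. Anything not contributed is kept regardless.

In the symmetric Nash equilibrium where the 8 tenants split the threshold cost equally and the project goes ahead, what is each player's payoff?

58 euros

Equal share of the threshold: 16/8 = 2.
At this profile no one gains by cutting their contribution: any cut drops the total below 16, the project is cancelled, contributions are refunded, and the deviator ends with 30, which is less than 30 − 2 + 30 = 58. Contributing more than 2 just wastes the excess. So contributing exactly 2 is a best response.
Each player's payoff: 30 − 2 + 30 = 58.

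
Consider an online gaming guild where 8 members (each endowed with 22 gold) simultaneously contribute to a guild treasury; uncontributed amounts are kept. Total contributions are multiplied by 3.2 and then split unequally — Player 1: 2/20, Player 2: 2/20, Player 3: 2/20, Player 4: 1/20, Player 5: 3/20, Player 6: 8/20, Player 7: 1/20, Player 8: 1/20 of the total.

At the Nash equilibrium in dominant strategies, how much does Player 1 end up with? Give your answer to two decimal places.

29.04 gold

A player with share s gets back 3.2·s per unit contributed, so full contribution is dominant for anyone with s > 1/3.2 = 0.3125 and zero contribution is dominant for anyone below.
The only share above 0.3125 is Player 6's 8/20, contributing 22; the remaining 7 contribute 0. Total contributed: 22.
Player 1 keeps 22 and receives 3.2 × 22 × 2/20 = 7.04 from the guild treasury, for a payoff of 29.04.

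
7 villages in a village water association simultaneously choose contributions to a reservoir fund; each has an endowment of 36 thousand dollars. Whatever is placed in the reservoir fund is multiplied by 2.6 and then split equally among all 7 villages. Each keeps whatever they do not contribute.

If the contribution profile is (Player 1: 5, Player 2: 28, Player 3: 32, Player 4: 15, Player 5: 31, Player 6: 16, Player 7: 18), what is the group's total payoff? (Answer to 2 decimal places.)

484.00 thousand dollars

Total contributed: 5 + 28 + 32 + 15 + 31 + 16 + 18 = 145; total kept: 7 × 36 − 145 = 107.
The reservoir fund pays out 2.6 × 145 = 377.00 in aggregate.
Group total = 107 + 377.00 = 484.00.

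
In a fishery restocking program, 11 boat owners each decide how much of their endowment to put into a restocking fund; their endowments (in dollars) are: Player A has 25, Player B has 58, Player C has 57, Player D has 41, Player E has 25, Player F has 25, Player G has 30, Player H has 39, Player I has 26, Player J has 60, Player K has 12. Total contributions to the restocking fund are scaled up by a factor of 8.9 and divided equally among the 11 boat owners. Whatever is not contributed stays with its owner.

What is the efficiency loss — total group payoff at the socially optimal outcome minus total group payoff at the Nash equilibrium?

3144.20 dollars

The private return per contributed unit is 8.9/11 = 0.8091 < 1 for every player regardless of endowment, so the Nash equilibrium is zero contribution and the group total is Σ E_j = 25 + 58 + 57 + 41 + 25 + 25 + 30 + 39 + 26 + 60 + 12 = 398.
Each contributed unit returns 8.900 to the group, so the social optimum is full contribution by everyone: group total = 8.900 × 398 = 3542.20.
Efficiency loss = (8.900 − 1) × 398 = 3144.20.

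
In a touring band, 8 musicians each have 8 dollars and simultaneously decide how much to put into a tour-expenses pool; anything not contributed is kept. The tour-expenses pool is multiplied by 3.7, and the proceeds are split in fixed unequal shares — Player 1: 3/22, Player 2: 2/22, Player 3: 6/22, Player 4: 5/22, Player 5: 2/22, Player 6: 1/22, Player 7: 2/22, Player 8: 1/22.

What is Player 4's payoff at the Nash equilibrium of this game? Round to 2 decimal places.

14.73 dollars

A player with share s gets back 3.7·s per unit contributed, so full contribution is dominant for anyone with s > 1/3.7 = 0.2703 and zero contribution is dominant for anyone below.
The only share above 0.2703 is Player 3's 6/22, contributing 8; the remaining 7 contribute 0. Total contributed: 8.
Player 4 keeps 8 and receives 3.7 × 8 × 5/22 = 6.73 from the tour-expenses pool, for a payoff of 14.73.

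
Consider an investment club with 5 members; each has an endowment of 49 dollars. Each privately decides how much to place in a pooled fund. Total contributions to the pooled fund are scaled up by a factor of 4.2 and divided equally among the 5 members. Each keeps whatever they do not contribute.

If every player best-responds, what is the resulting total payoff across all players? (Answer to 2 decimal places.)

245.00 dollars

Each contributed unit returns 4.2/5 = 0.8400 to its contributor — below 1 — so contributing 0 is dominant for every player. At the Nash equilibrium everyone keeps their 49, and the group total is 5 × 49 = 245.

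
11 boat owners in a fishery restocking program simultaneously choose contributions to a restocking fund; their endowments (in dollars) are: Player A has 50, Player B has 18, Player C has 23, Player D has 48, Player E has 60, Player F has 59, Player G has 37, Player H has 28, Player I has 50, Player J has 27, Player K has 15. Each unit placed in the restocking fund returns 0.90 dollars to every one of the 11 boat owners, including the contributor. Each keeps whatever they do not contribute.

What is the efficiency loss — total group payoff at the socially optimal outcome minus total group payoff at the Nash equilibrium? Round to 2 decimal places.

3693.50 dollars

The private return per contributed unit is 0.90 < 1 for everyone, so the Nash equilibrium is zero contribution and the group total is Σ E_j = 50 + 18 + 23 + 48 + 60 + 59 + 37 + 28 + 50 + 27 + 15 = 415.
Each contributed unit returns 9.900 to the group, so the social optimum is full contribution by everyone: group total = 9.900 × 415 = 4108.50.
Efficiency loss = (9.900 − 1) × 415 = 3693.50.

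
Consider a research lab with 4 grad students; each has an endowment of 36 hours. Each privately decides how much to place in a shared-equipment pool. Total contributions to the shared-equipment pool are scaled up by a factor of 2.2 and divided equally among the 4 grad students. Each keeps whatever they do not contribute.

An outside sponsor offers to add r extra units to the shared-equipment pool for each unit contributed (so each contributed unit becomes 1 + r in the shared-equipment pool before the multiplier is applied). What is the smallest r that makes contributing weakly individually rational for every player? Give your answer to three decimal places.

With matching at rate r, one contributed unit becomes (1 + r) in the shared-equipment pool and returns 2.2 × (1 + r) / 4 to the contributor.
Setting this equal to 1: 1 + r = 4/2.2 = 1.8182.
So the minimum matching rate is r = 1.8182 − 1 = 0.818.

0.818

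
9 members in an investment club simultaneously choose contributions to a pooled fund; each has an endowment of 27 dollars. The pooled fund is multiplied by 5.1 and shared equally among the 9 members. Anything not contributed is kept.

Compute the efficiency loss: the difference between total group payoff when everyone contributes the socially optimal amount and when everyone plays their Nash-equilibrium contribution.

996.30 dollars

Each contributed unit returns 5.1/9 = 0.5667 to its contributor — below 1 — so contributing 0 is dominant for every player. At the Nash equilibrium everyone keeps their 27, and the group total is 9 × 27 = 243.
Each contributed unit returns 5.100 to the group as a whole (0.5667 to each of 9 players), which exceeds 1, so the social optimum is full contribution: group total = 5.100 × 243 = 1239.30.
Efficiency loss = 1239.30 − 243 = 996.30.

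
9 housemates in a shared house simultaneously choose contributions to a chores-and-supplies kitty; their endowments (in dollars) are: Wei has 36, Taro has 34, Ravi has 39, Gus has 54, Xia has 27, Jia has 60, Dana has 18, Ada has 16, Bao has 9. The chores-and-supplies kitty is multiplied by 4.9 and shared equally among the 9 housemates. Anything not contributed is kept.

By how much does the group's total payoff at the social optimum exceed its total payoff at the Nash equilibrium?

The private return per contributed unit is 4.9/9 = 0.5444 < 1 for every player regardless of endowment, so the Nash equilibrium is zero contribution and the group total is Σ E_j = 36 + 34 + 39 + 54 + 27 + 60 + 18 + 16 + 9 = 293.
Each contributed unit returns 4.900 to the group, so the social optimum is full contribution by everyone: group total = 4.900 × 293 = 1435.70.
Efficiency loss = (4.900 − 1) × 293 = 1142.70.

1142.70 dollars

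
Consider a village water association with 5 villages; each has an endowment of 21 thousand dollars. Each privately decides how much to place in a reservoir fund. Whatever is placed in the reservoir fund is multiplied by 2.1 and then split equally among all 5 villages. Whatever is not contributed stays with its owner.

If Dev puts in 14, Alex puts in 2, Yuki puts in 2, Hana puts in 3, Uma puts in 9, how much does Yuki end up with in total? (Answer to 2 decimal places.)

Total contributed: 14 + 2 + 2 + 3 + 9 = 30.
Each receives 2.1 × 30 / 5 = 12.60 from the reservoir fund.
Yuki keeps 21 − 2 = 19, so Yuki's payoff is 19 + 12.60 = 31.60.

31.60 thousand dollars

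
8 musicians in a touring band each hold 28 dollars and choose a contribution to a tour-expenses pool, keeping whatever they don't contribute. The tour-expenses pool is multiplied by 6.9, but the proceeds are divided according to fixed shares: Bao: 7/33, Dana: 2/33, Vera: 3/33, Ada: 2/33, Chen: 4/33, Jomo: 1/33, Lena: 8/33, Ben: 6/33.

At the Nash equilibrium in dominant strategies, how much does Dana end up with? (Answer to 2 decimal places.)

63.13 dollars

Each unit j contributes comes back to j as 6.9 × (j's share), so j prefers to contribute only if that share exceeds 1/6.9 = 0.1449; otherwise keeping the unit dominates.
Bao, Lena and Ben clear that bar, contributing 28 each; the remaining 5 contribute 0. Total contributed: 84.
Dana keeps 28 and receives 6.9 × 84 × 2/33 = 35.13 from the tour-expenses pool, for a payoff of 63.13.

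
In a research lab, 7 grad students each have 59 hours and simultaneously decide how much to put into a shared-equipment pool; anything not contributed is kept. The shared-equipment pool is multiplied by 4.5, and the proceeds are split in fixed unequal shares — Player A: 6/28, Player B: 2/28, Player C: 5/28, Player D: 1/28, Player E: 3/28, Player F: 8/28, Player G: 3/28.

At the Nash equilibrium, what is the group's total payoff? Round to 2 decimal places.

619.50 hours

Each unit j contributes comes back to j as 4.5 × (j's share), so j prefers to contribute only if that share exceeds 1/4.5 = 0.2222; otherwise keeping the unit dominates.
Only Player F (8/28) clears that bar, contributing 59; the remaining 6 contribute 0. Total contributed: 59.
The shared-equipment pool pays out 4.5 × 59 = 265.50 in total (split across the unequal shares, but the aggregate is all that matters for the group sum).
The 6 free-riders keep 59 each, adding 354. Group total = 354 + 265.50 = 619.50.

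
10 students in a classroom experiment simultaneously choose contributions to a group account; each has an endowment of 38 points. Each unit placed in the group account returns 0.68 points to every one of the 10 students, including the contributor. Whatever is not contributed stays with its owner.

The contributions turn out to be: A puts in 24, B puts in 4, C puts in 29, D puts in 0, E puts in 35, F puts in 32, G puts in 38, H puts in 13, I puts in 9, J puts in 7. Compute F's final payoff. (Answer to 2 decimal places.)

Total contributed: 24 + 4 + 29 + 0 + 35 + 32 + 38 + 13 + 9 + 7 = 191.
Each receives 0.68 × 191 = 129.88 from the group account.
F keeps 38 − 32 = 6, so F's payoff is 6 + 129.88 = 135.88.

135.88 points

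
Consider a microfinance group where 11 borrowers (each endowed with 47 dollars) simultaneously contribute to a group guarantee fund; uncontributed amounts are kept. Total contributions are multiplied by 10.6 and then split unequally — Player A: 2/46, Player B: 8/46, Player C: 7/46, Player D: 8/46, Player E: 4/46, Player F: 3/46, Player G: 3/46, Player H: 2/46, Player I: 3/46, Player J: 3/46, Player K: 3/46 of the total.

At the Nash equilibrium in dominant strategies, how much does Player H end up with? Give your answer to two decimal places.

Player j's private return per contributed unit is 10.6 × (j's share). Contributing is weakly dominant for j when that share is at least 1/10.6 = 0.0943, and contributing 0 is dominant otherwise.
Player B, Player C and Player D clear that bar, contributing 47 each; the remaining 8 contribute 0. Total contributed: 141.
Player H keeps 47 and receives 10.6 × 141 × 2/46 = 64.98 from the group guarantee fund, for a payoff of 111.98.

111.98 dollars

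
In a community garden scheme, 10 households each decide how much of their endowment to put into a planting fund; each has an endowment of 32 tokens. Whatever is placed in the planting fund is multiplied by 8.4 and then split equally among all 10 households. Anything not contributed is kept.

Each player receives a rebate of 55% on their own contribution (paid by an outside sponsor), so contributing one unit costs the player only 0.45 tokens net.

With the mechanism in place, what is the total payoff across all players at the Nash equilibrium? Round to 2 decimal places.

The effective private return per unit is now (8.4/10) / 0.45 = 1.8667 > 1, so every player's dominant strategy flips to full contribution.
So the Nash equilibrium is full contribution by all 10; the group earns 10 × (32 × 0.55 + 8.4 × 32) = 2864.00.

2864.00 tokens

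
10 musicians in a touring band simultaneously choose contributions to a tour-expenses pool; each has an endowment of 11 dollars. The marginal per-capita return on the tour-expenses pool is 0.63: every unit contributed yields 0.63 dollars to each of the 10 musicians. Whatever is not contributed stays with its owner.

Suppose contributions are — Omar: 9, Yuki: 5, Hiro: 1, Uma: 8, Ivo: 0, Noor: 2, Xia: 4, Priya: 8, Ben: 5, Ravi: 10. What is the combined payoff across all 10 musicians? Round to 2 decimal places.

Total contributed: 9 + 5 + 1 + 8 + 0 + 2 + 4 + 8 + 5 + 10 = 52; total kept: 10 × 11 − 52 = 58.
The tour-expenses pool pays out 0.63 × 10 × 52 = 327.60 in aggregate.
Group total = 58 + 327.60 = 385.60.

385.60 dollars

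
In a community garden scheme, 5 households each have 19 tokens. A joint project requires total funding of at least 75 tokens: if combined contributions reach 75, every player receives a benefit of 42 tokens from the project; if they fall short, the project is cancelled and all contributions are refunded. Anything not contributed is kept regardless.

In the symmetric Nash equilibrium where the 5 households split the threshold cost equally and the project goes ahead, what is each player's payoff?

Equal share of the threshold: 75/5 = 15.
At this profile no one gains by cutting their contribution: any cut drops the total below 75, the project is cancelled, contributions are refunded, and the deviator ends with 19, which is less than 19 − 15 + 42 = 46. Contributing more than 15 just wastes the excess. So contributing exactly 15 is a best response.
Each player's payoff: 19 − 15 + 42 = 46.

46 tokens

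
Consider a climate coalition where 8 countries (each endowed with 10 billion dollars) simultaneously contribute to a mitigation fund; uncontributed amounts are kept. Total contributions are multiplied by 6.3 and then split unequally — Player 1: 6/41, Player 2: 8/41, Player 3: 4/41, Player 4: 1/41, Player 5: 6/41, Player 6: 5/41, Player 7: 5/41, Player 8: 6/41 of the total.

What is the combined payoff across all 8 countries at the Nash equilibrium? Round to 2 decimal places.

133.00 billion dollars

A player with share s gets back 6.3·s per unit contributed, so full contribution is dominant for anyone with s > 1/6.3 = 0.1587 and zero contribution is dominant for anyone below.
Player 2 alone (share 8/41) is above the threshold, contributing 10; the remaining 7 contribute 0. Total contributed: 10.
The mitigation fund pays out 6.3 × 10 = 63.00 in total (split across the unequal shares, but the aggregate is all that matters for the group sum).
The 7 free-riders keep 10 each, adding 70. Group total = 70 + 63.00 = 133.00.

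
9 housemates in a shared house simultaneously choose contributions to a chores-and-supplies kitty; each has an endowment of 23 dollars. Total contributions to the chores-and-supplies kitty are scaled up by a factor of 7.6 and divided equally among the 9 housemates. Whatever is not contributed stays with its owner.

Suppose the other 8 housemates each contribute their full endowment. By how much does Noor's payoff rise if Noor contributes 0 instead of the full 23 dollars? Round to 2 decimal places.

3.58 dollars

Switching from a contribution of 23 to 0 lets Noor keep an extra 23 dollars, but lowers the chores-and-supplies kitty by 23, which costs Noor their own share of that drop: 7.6/9 × 23 = 19.42.
Net gain = 23 − 19.42 = 3.58. The private return per contributed unit (0.8444) is below 1, so free-riding is indeed the best response regardless of what the others do.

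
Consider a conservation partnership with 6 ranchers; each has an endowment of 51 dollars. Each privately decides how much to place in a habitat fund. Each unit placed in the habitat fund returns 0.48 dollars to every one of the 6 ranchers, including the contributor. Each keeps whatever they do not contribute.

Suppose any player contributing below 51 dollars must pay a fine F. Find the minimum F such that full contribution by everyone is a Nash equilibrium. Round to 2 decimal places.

26.52 dollars

Given the others contribute fully, the best deviation is to contribute 0 (any partial contribution still incurs the fine and gives up units whose private return 0.48 is below 1).
Deviating from 51 to 0 saves 51 dollars but forfeits the deviator's share of the drop in the habitat fund: 0.48 × 51 = 24.48.
So the deviation gain is 51 − 24.48 = 26.52, and the fine must be at least 26.52 dollars to wipe it out.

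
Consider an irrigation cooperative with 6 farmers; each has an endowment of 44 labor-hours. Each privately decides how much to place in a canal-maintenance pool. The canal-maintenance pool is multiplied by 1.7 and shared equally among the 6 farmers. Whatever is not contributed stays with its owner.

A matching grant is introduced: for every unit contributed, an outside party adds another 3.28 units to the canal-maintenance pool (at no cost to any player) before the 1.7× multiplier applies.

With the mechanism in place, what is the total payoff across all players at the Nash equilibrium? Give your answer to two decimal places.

1920.86 labor-hours

The effective private return per unit is now 1.7 × 4.28 / 6 = 1.2127 > 1, so every player's dominant strategy flips to full contribution.
At the Nash equilibrium everyone contributes 44. Group total payoff = 1.7 × 4.28 × 264 = 1920.86.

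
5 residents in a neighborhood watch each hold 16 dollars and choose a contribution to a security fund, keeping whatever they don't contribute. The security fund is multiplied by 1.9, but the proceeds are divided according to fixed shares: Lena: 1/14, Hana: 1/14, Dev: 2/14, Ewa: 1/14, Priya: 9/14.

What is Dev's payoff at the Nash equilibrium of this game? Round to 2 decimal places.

20.34 dollars

A player with share s gets back 1.9·s per unit contributed, so full contribution is dominant for anyone with s > 1/1.9 = 0.5263 and zero contribution is dominant for anyone below.
The only share above 0.5263 is Priya's 9/14, contributing 16; the remaining 4 contribute 0. Total contributed: 16.
Dev keeps 16 and receives 1.9 × 16 × 2/14 = 4.34 from the security fund, for a payoff of 20.34.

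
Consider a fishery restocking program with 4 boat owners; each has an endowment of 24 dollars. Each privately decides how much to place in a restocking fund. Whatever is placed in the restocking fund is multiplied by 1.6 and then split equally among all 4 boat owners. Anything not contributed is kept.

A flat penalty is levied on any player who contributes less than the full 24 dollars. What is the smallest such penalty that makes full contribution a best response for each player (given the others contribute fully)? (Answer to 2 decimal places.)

14.40 dollars

Given the others contribute fully, the best deviation is to contribute 0 (any partial contribution still incurs the fine and gives up units whose private return 0.4000 is below 1).
Deviating from 24 to 0 saves 24 dollars but forfeits the deviator's share of the drop in the restocking fund: 1.6/4 × 24 = 9.60.
So the deviation gain is 24 − 9.60 = 14.40, and the fine must be at least 14.40 dollars to wipe it out.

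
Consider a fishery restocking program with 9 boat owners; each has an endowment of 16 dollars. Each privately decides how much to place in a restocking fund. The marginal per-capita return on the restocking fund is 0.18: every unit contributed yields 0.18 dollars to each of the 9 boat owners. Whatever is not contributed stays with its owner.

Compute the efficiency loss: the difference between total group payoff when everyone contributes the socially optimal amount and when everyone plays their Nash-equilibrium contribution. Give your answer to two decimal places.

89.28 dollars

The private return per contributed unit is 0.18 < 1, so contributing 0 is dominant for every player. At the Nash equilibrium everyone keeps their 16, and the group total is 9 × 16 = 144.
Each contributed unit returns 1.620 to the group as a whole (0.18 to each of 9 players), which exceeds 1, so the social optimum is full contribution: group total = 1.620 × 144 = 233.28.
Efficiency loss = 233.28 − 144 = 89.28.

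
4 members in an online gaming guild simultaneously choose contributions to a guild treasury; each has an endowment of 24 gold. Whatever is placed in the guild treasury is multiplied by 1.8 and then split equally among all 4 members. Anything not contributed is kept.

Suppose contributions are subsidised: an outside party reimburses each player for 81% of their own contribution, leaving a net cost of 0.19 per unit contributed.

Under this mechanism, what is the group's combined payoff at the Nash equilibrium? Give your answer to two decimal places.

With the mechanism, a contributed unit returns (1.8/4) / 0.19 = 2.3684 per unit of net cost to the contributor — now above 1 — so contributing fully is weakly dominant for every player.
At the Nash equilibrium everyone contributes 24. Group total payoff = 4 × (24 × 0.81 + 1.8 × 24) = 250.56.

250.56 gold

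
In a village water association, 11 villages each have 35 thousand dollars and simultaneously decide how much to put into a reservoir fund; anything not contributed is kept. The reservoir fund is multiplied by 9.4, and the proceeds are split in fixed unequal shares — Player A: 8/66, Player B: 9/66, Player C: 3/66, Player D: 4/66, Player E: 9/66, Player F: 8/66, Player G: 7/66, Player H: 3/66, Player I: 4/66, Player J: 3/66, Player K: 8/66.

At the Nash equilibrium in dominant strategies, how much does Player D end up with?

134.70 thousand dollars

Each unit j contributes comes back to j as 9.4 × (j's share), so j prefers to contribute only if that share exceeds 1/9.4 = 0.1064; otherwise keeping the unit dominates.
The shares above 0.1064 belong to Player A, Player B, Player E, Player F and Player K, contributing 35 each; the remaining 6 contribute 0. Total contributed: 175.
Player D keeps 35 and receives 9.4 × 175 × 4/66 = 99.70 from the reservoir fund, for a payoff of 134.70.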